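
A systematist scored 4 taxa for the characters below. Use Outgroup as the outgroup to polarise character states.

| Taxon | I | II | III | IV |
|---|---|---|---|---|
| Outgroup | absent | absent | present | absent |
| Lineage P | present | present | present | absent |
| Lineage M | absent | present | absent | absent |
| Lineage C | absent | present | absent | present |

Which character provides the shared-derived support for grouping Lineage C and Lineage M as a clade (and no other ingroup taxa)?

III

Character polarity is set by the outgroup: the derived state is whichever differs from the outgroup's state, so for III the derived state is 'absent', and for the remaining characters it is 'present'.
I (derived state 'present') is unique to Lineage P (autapomorphy; uninformative for grouping).
II (derived state 'present') is shared by all ingroup taxa — unites the whole ingroup.
III (derived state 'absent') is shared by Lineage C and Lineage M — a synapomorphy uniting that clade.
IV (derived state 'present') is unique to Lineage C (autapomorphy; uninformative for grouping).
Most parsimonious ingroup topology: (Lineage P,(Lineage M,Lineage C)).
The clade {Lineage C, Lineage M} is supported by III: its derived state 'absent' occurs in exactly those taxa and in no other taxon (including the outgroup).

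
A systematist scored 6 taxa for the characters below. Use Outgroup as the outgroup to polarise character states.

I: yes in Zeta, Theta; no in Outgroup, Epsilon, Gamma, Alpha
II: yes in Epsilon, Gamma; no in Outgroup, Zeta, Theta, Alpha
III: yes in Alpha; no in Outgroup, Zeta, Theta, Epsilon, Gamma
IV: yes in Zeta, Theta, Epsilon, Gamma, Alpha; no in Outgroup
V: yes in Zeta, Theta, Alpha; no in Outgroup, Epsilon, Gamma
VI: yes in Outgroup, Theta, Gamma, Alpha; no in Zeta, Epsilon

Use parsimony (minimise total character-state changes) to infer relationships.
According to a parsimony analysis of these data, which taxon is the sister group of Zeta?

Theta

Character polarity is set by the outgroup: the derived state is whichever differs from the outgroup's state, so for VI the derived state is 'no', and for the remaining characters it is 'yes'.
Only Theta and Zeta show the derived state 'yes' for I, supporting them as a clade.
Only Epsilon and Gamma show the derived state 'yes' for II, supporting them as a clade.
III: derived state 'yes' in Alpha only — an autapomorphy, so it tells us nothing about relationships among taxa.
IV (derived state 'yes') is shared by all ingroup taxa — unites the whole ingroup.
Only Alpha, Theta, and Zeta show the derived state 'yes' for V, supporting them as a clade.
VI groups Epsilon and Zeta, which is incompatible with the clades supported by the remaining characters; treating it as convergent (homoplasy) costs fewer steps than any alternative tree.
Most parsimonious ingroup topology: (((Zeta,Theta),Alpha),(Epsilon,Gamma)).
Zeta and Theta form a cherry on this tree, so they are sister taxa.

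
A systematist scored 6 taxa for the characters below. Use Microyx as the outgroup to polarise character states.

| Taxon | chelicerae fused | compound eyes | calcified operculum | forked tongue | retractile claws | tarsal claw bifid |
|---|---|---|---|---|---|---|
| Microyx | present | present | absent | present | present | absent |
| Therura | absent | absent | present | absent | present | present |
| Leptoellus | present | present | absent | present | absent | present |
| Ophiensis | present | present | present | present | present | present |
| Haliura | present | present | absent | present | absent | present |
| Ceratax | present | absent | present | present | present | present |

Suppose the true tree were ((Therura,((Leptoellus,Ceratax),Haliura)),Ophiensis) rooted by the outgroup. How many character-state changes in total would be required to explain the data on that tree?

Map each character onto ((Therura,((Leptoellus,Ceratax),Haliura)),Ophiensis) (rooted by Microyx) and count the minimum state changes it requires (Fitch parsimony):
chelicerae fused: 1; compound eyes: 2; calcified operculum: 3; forked tongue: 1; retractile claws: 2; tarsal claw bifid: 1.
Total tree length = 10.

10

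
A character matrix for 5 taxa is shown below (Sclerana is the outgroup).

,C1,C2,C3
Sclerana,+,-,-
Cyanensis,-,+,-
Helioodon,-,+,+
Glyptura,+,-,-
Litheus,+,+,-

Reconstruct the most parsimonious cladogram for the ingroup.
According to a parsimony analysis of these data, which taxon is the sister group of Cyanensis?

Character polarity is set by the outgroup: the derived state is whichever differs from the outgroup's state, so for C1 the derived state is '-', and for the remaining characters it is '+'.
Only Cyanensis and Helioodon show the derived state '-' for C1, supporting them as a clade.
Only Cyanensis, Helioodon, and Litheus show the derived state '+' for C2, supporting them as a clade.
C3 (derived state '+') is unique to Helioodon (autapomorphy; uninformative for grouping).
Most parsimonious ingroup topology: (((Cyanensis,Helioodon),Litheus),Glyptura).
Cyanensis and Helioodon form a cherry on this tree, so they are sister taxa.

Helioodon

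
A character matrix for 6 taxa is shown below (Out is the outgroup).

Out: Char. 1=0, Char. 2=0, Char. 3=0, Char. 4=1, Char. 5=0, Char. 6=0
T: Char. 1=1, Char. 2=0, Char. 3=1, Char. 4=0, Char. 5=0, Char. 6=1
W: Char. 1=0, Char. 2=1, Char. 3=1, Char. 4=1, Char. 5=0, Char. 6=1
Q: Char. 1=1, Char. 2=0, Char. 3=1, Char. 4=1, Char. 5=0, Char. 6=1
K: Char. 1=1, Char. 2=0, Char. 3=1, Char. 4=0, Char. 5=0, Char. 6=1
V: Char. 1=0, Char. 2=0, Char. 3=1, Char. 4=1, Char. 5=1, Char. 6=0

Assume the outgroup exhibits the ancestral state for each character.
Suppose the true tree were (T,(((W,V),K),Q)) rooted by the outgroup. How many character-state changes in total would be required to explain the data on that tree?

Map each character onto (T,(((W,V),K),Q)) (rooted by Out) and count the minimum state changes it requires (Fitch parsimony):
Char. 1: 2; Char. 2: 1; Char. 3: 1; Char. 4: 2; Char. 5: 1; Char. 6: 2.
Total tree length = 9.

9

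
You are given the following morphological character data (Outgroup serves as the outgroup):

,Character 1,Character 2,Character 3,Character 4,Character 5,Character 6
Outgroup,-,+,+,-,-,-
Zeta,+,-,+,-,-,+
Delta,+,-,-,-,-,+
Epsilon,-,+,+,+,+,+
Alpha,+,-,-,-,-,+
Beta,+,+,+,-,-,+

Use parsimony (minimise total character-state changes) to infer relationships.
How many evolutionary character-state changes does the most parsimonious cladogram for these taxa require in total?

6

Character polarity is set by the outgroup: the derived state is whichever differs from the outgroup's state, so for Character 2, Character 3 the derived state is '-', and for the remaining characters it is '+'.
Character 1 (derived state '+') is shared by Alpha, Beta, Delta, and Zeta — a synapomorphy uniting that clade.
Character 2: derived state '-' in Alpha, Delta, and Zeta only — synapomorphy for {Alpha, Delta, Zeta}.
Character 3 (derived state '-') is shared by Alpha and Delta — a synapomorphy uniting that clade.
Character 4: derived state '+' in Epsilon only — an autapomorphy, so it tells us nothing about relationships among taxa.
Character 5: derived state '+' in Epsilon only — an autapomorphy, so it tells us nothing about relationships among taxa.
Character 6 (derived state '+') is shared by all ingroup taxa — unites the whole ingroup.
Most parsimonious ingroup topology: (((Zeta,(Delta,Alpha)),Beta),Epsilon).
Changes per character on this tree: Character 1: 1; Character 2: 1; Character 3: 1; Character 4: 1; Character 5: 1; Character 6: 1.
Total = 6.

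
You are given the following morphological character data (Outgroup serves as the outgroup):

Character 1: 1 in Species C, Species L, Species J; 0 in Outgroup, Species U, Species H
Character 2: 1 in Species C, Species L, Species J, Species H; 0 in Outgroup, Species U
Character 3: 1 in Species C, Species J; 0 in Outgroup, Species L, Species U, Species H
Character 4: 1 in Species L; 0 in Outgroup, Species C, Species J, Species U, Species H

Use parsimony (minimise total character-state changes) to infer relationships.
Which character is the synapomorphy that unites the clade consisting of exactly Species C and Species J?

Character 3

The outgroup has state '0' for every character, so '1' is the derived state throughout.
Character 1: derived state '1' in Species C, Species J, and Species L only — synapomorphy for {Species C, Species J, Species L}.
Character 2 (derived state '1') is shared by Species C, Species H, Species J, and Species L — a synapomorphy uniting that clade.
Character 3 (derived state '1') is shared by Species C and Species J — a synapomorphy uniting that clade.
Character 4 (derived state '1') is unique to Species L (autapomorphy; uninformative for grouping).
Most parsimonious ingroup topology: ((((Species C,Species J),Species L),Species H),Species U).
The clade {Species C, Species J} is supported by Character 3: its derived state '1' occurs in exactly those taxa and in no other taxon (including the outgroup).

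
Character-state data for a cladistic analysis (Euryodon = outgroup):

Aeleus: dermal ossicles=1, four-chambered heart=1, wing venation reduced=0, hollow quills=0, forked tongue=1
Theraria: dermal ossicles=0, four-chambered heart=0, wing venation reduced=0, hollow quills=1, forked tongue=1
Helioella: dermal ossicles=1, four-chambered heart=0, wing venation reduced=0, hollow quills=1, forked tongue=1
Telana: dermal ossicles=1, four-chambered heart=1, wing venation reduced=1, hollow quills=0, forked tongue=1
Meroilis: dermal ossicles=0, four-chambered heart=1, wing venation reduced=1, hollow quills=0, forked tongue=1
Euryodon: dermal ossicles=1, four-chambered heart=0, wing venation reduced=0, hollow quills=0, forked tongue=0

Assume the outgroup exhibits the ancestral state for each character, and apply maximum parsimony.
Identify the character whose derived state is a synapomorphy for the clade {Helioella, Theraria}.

hollow quills

Character polarity is set by the outgroup: the derived state is whichever differs from the outgroup's state, so for dermal ossicles the derived state is '0', and for the remaining characters it is '1'.
dermal ossicles (state '0') occurs in Meroilis and Theraria but conflicts with the nesting implied by the other characters — most parsimoniously interpreted as homoplasy.
four-chambered heart: derived state '1' in Aeleus, Meroilis, and Telana only — synapomorphy for {Aeleus, Meroilis, Telana}.
Only Meroilis and Telana show the derived state '1' for wing venation reduced, supporting them as a clade.
hollow quills: derived state '1' in Helioella and Theraria only — synapomorphy for {Helioella, Theraria}.
forked tongue (derived state '1') is shared by all ingroup taxa — unites the whole ingroup.
Most parsimonious ingroup topology: (((Telana,Meroilis),Aeleus),(Helioella,Theraria)).
The clade {Helioella, Theraria} is supported by hollow quills: its derived state '1' occurs in exactly those taxa and in no other taxon (including the outgroup).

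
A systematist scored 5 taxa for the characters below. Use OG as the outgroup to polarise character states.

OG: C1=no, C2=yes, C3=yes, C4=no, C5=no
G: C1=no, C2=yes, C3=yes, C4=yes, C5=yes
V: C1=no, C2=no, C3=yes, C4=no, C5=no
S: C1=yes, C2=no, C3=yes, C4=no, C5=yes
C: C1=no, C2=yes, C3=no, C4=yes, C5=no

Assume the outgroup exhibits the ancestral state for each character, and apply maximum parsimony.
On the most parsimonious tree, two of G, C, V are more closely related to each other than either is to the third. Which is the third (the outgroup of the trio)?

Character polarity is set by the outgroup: the derived state is whichever differs from the outgroup's state, so for C2, C3 the derived state is 'no', and for the remaining characters it is 'yes'.
C1 (derived state 'yes') is unique to S (autapomorphy; uninformative for grouping).
Only S and V show the derived state 'no' for C2, supporting them as a clade.
C3 (derived state 'no') is unique to C (autapomorphy; uninformative for grouping).
C4 (derived state 'yes') is shared by C and G — a synapomorphy uniting that clade.
C5 groups G and S, which is incompatible with the clades supported by the remaining characters; treating it as convergent (homoplasy) costs fewer steps than any alternative tree.
Most parsimonious ingroup topology: ((G,C),(V,S)).
G and C share a more recent common ancestor with each other than either does with V, so V is the least closely related of the three.

V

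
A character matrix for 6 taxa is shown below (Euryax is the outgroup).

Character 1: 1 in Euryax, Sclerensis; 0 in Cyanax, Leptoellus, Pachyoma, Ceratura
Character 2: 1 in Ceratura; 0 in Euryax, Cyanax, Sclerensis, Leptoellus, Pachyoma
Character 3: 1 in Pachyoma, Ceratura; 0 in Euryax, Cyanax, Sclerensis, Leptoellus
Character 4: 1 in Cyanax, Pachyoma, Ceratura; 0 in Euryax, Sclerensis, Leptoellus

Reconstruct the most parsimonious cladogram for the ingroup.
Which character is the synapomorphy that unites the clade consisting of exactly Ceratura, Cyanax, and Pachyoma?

Character polarity is set by the outgroup: the derived state is whichever differs from the outgroup's state, so for Character 1 the derived state is '0', and for the remaining characters it is '1'.
Character 1 (derived state '0') is shared by Ceratura, Cyanax, Leptoellus, and Pachyoma — a synapomorphy uniting that clade.
Character 2: derived state '1' in Ceratura only — an autapomorphy, so it tells us nothing about relationships among taxa.
Character 3: derived state '1' in Ceratura and Pachyoma only — synapomorphy for {Ceratura, Pachyoma}.
Only Ceratura, Cyanax, and Pachyoma show the derived state '1' for Character 4, supporting them as a clade.
Most parsimonious ingroup topology: (((Cyanax,(Pachyoma,Ceratura)),Leptoellus),Sclerensis).
The clade {Ceratura, Cyanax, Pachyoma} is supported by Character 4: its derived state '1' occurs in exactly those taxa and in no other taxon (including the outgroup).

Character 4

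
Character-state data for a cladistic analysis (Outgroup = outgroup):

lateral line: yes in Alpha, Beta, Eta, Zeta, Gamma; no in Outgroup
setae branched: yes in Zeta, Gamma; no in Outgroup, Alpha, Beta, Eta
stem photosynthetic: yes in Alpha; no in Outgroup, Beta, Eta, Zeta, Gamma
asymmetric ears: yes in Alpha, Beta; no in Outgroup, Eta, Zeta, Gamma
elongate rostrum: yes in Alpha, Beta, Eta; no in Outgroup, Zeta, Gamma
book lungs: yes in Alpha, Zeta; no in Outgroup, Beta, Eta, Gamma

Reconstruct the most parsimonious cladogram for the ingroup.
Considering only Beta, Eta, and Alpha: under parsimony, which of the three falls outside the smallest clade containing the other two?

The outgroup has state 'no' for every character, so 'yes' is the derived state throughout.
lateral line (derived state 'yes') is shared by all ingroup taxa — unites the whole ingroup.
setae branched: derived state 'yes' in Gamma and Zeta only — synapomorphy for {Gamma, Zeta}.
stem photosynthetic (derived state 'yes') is unique to Alpha (autapomorphy; uninformative for grouping).
Only Alpha and Beta show the derived state 'yes' for asymmetric ears, supporting them as a clade.
elongate rostrum: derived state 'yes' in Alpha, Beta, and Eta only — synapomorphy for {Alpha, Beta, Eta}.
book lungs groups Alpha and Zeta, which is incompatible with the clades supported by the remaining characters; treating it as convergent (homoplasy) costs fewer steps than any alternative tree.
Most parsimonious ingroup topology: (((Alpha,Beta),Eta),(Zeta,Gamma)).
Beta and Alpha share a more recent common ancestor with each other than either does with Eta, so Eta is the least closely related of the three.

Eta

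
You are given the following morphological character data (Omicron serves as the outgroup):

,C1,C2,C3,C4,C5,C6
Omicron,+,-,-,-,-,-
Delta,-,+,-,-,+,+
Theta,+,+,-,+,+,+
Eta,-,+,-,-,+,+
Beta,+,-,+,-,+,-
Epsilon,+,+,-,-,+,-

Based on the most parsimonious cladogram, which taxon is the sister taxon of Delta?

Character polarity is set by the outgroup: the derived state is whichever differs from the outgroup's state, so for C1 the derived state is '-', and for the remaining characters it is '+'.
C1 (derived state '-') is shared by Delta and Eta — a synapomorphy uniting that clade.
Only Delta, Epsilon, Eta, and Theta show the derived state '+' for C2, supporting them as a clade.
C3 (derived state '+') is unique to Beta (autapomorphy; uninformative for grouping).
C4 (derived state '+') is unique to Theta (autapomorphy; uninformative for grouping).
C5 (derived state '+') is shared by all ingroup taxa — unites the whole ingroup.
C6 (derived state '+') is shared by Delta, Eta, and Theta — a synapomorphy uniting that clade.
Most parsimonious ingroup topology: ((((Delta,Eta),Theta),Epsilon),Beta).
Delta and Eta form a cherry on this tree, so they are sister taxa.

Eta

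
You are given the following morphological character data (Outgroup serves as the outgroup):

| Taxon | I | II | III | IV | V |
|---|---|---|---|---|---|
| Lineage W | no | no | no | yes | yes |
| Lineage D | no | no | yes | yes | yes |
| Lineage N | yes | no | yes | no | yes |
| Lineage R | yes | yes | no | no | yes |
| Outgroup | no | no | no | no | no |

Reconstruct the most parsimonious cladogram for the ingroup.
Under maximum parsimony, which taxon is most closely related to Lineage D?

The outgroup has state 'no' for every character, so 'yes' is the derived state throughout.
I: derived state 'yes' in Lineage N and Lineage R only — synapomorphy for {Lineage N, Lineage R}.
II (derived state 'yes') is unique to Lineage R (autapomorphy; uninformative for grouping).
III (state 'yes') occurs in Lineage D and Lineage N but conflicts with the nesting implied by the other characters — most parsimoniously interpreted as homoplasy.
IV (derived state 'yes') is shared by Lineage D and Lineage W — a synapomorphy uniting that clade.
V (derived state 'yes') is shared by all ingroup taxa — unites the whole ingroup.
Most parsimonious ingroup topology: ((Lineage W,Lineage D),(Lineage R,Lineage N)).
Lineage D and Lineage W form a cherry on this tree, so they are sister taxa.

Lineage W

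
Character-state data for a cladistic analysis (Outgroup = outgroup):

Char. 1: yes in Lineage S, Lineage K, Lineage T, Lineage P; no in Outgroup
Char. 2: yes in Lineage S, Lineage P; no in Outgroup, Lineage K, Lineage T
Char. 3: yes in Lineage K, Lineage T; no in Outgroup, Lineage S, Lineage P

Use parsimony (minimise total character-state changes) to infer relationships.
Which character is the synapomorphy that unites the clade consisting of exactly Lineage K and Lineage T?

Char. 3

The outgroup has state 'no' for every character, so 'yes' is the derived state throughout.
All ingroup taxa share the derived state 'yes' for Char. 1; it defines the ingroup but does not resolve relationships within it.
Only Lineage P and Lineage S show the derived state 'yes' for Char. 2, supporting them as a clade.
Char. 3 (derived state 'yes') is shared by Lineage K and Lineage T — a synapomorphy uniting that clade.
Most parsimonious ingroup topology: ((Lineage S,Lineage P),(Lineage K,Lineage T)).
The clade {Lineage K, Lineage T} is supported by Char. 3: its derived state 'yes' occurs in exactly those taxa and in no other taxon (including the outgroup).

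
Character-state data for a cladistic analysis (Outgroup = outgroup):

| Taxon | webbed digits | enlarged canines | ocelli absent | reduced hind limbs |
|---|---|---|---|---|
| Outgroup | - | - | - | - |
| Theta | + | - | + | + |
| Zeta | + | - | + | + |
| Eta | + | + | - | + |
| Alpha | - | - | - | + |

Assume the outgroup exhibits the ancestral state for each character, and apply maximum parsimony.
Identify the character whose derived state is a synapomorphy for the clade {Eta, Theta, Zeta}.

The outgroup has state '-' for every character, so '+' is the derived state throughout.
webbed digits (derived state '+') is shared by Eta, Theta, and Zeta — a synapomorphy uniting that clade.
enlarged canines: derived state '+' in Eta only — an autapomorphy, so it tells us nothing about relationships among taxa.
ocelli absent (derived state '+') is shared by Theta and Zeta — a synapomorphy uniting that clade.
All ingroup taxa share the derived state '+' for reduced hind limbs; it defines the ingroup but does not resolve relationships within it.
Most parsimonious ingroup topology: (((Theta,Zeta),Eta),Alpha).
The clade {Eta, Theta, Zeta} is supported by webbed digits: its derived state '+' occurs in exactly those taxa and in no other taxon (including the outgroup).

webbed digits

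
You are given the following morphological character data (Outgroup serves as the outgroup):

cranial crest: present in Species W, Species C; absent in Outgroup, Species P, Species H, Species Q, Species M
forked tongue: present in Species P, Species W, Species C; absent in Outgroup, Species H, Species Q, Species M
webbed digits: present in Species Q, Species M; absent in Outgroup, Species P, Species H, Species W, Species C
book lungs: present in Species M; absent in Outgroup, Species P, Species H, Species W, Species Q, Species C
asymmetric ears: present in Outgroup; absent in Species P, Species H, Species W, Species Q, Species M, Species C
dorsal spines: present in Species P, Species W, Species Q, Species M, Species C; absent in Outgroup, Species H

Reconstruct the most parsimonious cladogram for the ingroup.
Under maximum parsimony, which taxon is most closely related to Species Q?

Character polarity is set by the outgroup: the derived state is whichever differs from the outgroup's state, so for asymmetric ears the derived state is 'absent', and for the remaining characters it is 'present'.
Only Species C and Species W show the derived state 'present' for cranial crest, supporting them as a clade.
Only Species C, Species P, and Species W show the derived state 'present' for forked tongue, supporting them as a clade.
Only Species M and Species Q show the derived state 'present' for webbed digits, supporting them as a clade.
book lungs: derived state 'present' in Species M only — an autapomorphy, so it tells us nothing about relationships among taxa.
asymmetric ears (derived state 'absent') is shared by all ingroup taxa — unites the whole ingroup.
Only Species C, Species M, Species P, Species Q, and Species W show the derived state 'present' for dorsal spines, supporting them as a clade.
Most parsimonious ingroup topology: (((Species P,(Species W,Species C)),(Species Q,Species M)),Species H).
Species Q and Species M form a cherry on this tree, so they are sister taxa.

Species M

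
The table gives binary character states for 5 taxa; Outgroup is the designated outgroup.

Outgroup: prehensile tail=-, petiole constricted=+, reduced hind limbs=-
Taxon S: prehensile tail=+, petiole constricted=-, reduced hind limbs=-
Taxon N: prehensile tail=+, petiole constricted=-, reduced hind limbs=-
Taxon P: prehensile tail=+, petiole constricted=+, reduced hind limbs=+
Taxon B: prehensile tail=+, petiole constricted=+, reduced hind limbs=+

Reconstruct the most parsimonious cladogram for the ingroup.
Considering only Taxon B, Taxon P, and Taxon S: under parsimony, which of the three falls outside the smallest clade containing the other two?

Character polarity is set by the outgroup: the derived state is whichever differs from the outgroup's state, so for petiole constricted the derived state is '-', and for the remaining characters it is '+'.
All ingroup taxa share the derived state '+' for prehensile tail; it defines the ingroup but does not resolve relationships within it.
petiole constricted (derived state '-') is shared by Taxon N and Taxon S — a synapomorphy uniting that clade.
reduced hind limbs: derived state '+' in Taxon B and Taxon P only — synapomorphy for {Taxon B, Taxon P}.
Most parsimonious ingroup topology: ((Taxon S,Taxon N),(Taxon P,Taxon B)).
Taxon P and Taxon B share a more recent common ancestor with each other than either does with Taxon S, so Taxon S is the least closely related of the three.

Taxon S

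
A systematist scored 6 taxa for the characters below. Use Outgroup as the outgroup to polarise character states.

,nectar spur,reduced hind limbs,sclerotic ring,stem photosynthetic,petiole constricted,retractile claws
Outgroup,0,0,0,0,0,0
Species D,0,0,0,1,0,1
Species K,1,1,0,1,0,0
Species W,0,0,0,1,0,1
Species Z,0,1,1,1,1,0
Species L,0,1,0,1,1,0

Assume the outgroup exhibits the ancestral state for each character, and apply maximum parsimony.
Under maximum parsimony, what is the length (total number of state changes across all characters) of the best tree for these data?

6

The outgroup has state '0' for every character, so '1' is the derived state throughout.
nectar spur: derived state '1' in Species K only — an autapomorphy, so it tells us nothing about relationships among taxa.
reduced hind limbs: derived state '1' in Species K, Species L, and Species Z only — synapomorphy for {Species K, Species L, Species Z}.
sclerotic ring (derived state '1') is unique to Species Z (autapomorphy; uninformative for grouping).
stem photosynthetic (derived state '1') is shared by all ingroup taxa — unites the whole ingroup.
petiole constricted: derived state '1' in Species L and Species Z only — synapomorphy for {Species L, Species Z}.
retractile claws: derived state '1' in Species D and Species W only — synapomorphy for {Species D, Species W}.
Most parsimonious ingroup topology: ((Species D,Species W),(Species K,(Species Z,Species L))).
Changes per character on this tree: nectar spur: 1; reduced hind limbs: 1; sclerotic ring: 1; stem photosynthetic: 1; petiole constricted: 1; retractile claws: 1.
Total = 6.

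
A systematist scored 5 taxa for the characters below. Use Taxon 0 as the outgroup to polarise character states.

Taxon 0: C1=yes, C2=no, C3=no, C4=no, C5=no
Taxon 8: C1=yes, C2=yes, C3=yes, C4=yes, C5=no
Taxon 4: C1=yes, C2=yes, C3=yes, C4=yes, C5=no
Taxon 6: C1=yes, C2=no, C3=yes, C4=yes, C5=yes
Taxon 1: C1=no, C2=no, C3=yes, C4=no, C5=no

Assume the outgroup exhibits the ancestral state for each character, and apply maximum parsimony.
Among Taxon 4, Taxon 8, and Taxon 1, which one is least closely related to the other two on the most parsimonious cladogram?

Taxon 1

Character polarity is set by the outgroup: the derived state is whichever differs from the outgroup's state, so for C1 the derived state is 'no', and for the remaining characters it is 'yes'.
C1 (derived state 'no') is unique to Taxon 1 (autapomorphy; uninformative for grouping).
Only Taxon 4 and Taxon 8 show the derived state 'yes' for C2, supporting them as a clade.
C3 (derived state 'yes') is shared by all ingroup taxa — unites the whole ingroup.
Only Taxon 4, Taxon 6, and Taxon 8 show the derived state 'yes' for C4, supporting them as a clade.
C5: derived state 'yes' in Taxon 6 only — an autapomorphy, so it tells us nothing about relationships among taxa.
Most parsimonious ingroup topology: (((Taxon 8,Taxon 4),Taxon 6),Taxon 1).
Taxon 4 and Taxon 8 share a more recent common ancestor with each other than either does with Taxon 1, so Taxon 1 is the least closely related of the three.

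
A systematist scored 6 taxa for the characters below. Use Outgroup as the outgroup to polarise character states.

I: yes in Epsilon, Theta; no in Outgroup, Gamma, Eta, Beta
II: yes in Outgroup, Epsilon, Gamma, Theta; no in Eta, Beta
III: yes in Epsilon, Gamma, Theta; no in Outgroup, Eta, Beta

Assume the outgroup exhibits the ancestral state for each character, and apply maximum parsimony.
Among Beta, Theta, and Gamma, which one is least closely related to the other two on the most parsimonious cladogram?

Beta

Character polarity is set by the outgroup: the derived state is whichever differs from the outgroup's state, so for II the derived state is 'no', and for the remaining characters it is 'yes'.
Only Epsilon and Theta show the derived state 'yes' for I, supporting them as a clade.
II: derived state 'no' in Beta and Eta only — synapomorphy for {Beta, Eta}.
III (derived state 'yes') is shared by Epsilon, Gamma, and Theta — a synapomorphy uniting that clade.
Most parsimonious ingroup topology: (((Epsilon,Theta),Gamma),(Eta,Beta)).
Theta and Gamma share a more recent common ancestor with each other than either does with Beta, so Beta is the least closely related of the three.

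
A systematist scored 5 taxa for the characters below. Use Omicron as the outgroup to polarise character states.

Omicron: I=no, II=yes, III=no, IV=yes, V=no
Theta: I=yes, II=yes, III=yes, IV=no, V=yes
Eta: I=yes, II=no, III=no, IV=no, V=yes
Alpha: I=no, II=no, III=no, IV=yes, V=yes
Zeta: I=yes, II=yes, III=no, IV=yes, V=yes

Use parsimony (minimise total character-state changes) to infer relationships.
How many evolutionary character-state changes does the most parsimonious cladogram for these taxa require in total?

6

Character polarity is set by the outgroup: the derived state is whichever differs from the outgroup's state, so for II, IV the derived state is 'no', and for the remaining characters it is 'yes'.
I: derived state 'yes' in Eta, Theta, and Zeta only — synapomorphy for {Eta, Theta, Zeta}.
II (state 'no') occurs in Alpha and Eta but conflicts with the nesting implied by the other characters — most parsimoniously interpreted as homoplasy.
III (derived state 'yes') is unique to Theta (autapomorphy; uninformative for grouping).
IV (derived state 'no') is shared by Eta and Theta — a synapomorphy uniting that clade.
V (derived state 'yes') is shared by all ingroup taxa — unites the whole ingroup.
Most parsimonious ingroup topology: (((Theta,Eta),Zeta),Alpha).
Changes per character on this tree: I: 1; II: 2; III: 1; IV: 1; V: 1.
Total = 6.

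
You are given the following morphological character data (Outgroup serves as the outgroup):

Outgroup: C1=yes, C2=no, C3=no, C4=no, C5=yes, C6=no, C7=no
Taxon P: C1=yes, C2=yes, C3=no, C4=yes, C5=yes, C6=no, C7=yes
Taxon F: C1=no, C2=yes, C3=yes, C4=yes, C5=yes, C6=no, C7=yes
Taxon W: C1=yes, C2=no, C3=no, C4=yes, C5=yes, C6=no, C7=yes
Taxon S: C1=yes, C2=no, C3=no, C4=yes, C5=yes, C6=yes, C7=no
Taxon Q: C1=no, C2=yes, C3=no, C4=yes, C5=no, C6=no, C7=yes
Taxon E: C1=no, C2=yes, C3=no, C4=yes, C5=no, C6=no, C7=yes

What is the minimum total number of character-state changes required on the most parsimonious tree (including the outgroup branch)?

Character polarity is set by the outgroup: the derived state is whichever differs from the outgroup's state, so for C1, C5 the derived state is 'no', and for the remaining characters it is 'yes'.
C1: derived state 'no' in Taxon E, Taxon F, and Taxon Q only — synapomorphy for {Taxon E, Taxon F, Taxon Q}.
C2: derived state 'yes' in Taxon E, Taxon F, Taxon P, and Taxon Q only — synapomorphy for {Taxon E, Taxon F, Taxon P, Taxon Q}.
C3 (derived state 'yes') is unique to Taxon F (autapomorphy; uninformative for grouping).
C4 (derived state 'yes') is shared by all ingroup taxa — unites the whole ingroup.
C5: derived state 'no' in Taxon E and Taxon Q only — synapomorphy for {Taxon E, Taxon Q}.
C6 (derived state 'yes') is unique to Taxon S (autapomorphy; uninformative for grouping).
C7 (derived state 'yes') is shared by Taxon E, Taxon F, Taxon P, Taxon Q, and Taxon W — a synapomorphy uniting that clade.
Most parsimonious ingroup topology: (((Taxon P,(Taxon F,(Taxon Q,Taxon E))),Taxon W),Taxon S).
Changes per character on this tree: C1: 1; C2: 1; C3: 1; C4: 1; C5: 1; C6: 1; C7: 1.
Total = 7.

7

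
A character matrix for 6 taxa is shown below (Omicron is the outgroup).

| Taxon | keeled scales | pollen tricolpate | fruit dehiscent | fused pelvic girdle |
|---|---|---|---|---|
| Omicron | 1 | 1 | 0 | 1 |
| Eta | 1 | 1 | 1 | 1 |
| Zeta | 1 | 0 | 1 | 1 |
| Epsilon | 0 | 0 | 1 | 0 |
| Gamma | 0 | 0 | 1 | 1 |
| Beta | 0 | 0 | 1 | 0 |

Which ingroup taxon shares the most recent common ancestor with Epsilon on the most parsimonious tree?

Character polarity is set by the outgroup: the derived state is whichever differs from the outgroup's state, so for keeled scales, pollen tricolpate, fused pelvic girdle the derived state is '0', and for the remaining characters it is '1'.
keeled scales: derived state '0' in Beta, Epsilon, and Gamma only — synapomorphy for {Beta, Epsilon, Gamma}.
Only Beta, Epsilon, Gamma, and Zeta show the derived state '0' for pollen tricolpate, supporting them as a clade.
All ingroup taxa share the derived state '1' for fruit dehiscent; it defines the ingroup but does not resolve relationships within it.
fused pelvic girdle: derived state '0' in Beta and Epsilon only — synapomorphy for {Beta, Epsilon}.
Most parsimonious ingroup topology: (Eta,(((Epsilon,Beta),Gamma),Zeta)).
Epsilon and Beta form a cherry on this tree, so they are sister taxa.

Beta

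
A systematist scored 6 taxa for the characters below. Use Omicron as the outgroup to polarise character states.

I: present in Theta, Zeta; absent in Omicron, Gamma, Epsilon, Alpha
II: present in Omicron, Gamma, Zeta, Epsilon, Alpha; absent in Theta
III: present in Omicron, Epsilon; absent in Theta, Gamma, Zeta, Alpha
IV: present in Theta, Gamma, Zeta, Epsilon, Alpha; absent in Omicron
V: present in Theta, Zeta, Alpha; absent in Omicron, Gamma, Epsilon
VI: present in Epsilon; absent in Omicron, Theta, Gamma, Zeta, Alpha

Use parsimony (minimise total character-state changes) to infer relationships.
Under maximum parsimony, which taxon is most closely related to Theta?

Zeta

Character polarity is set by the outgroup: the derived state is whichever differs from the outgroup's state, so for II, III the derived state is 'absent', and for the remaining characters it is 'present'.
I (derived state 'present') is shared by Theta and Zeta — a synapomorphy uniting that clade.
II: derived state 'absent' in Theta only — an autapomorphy, so it tells us nothing about relationships among taxa.
III: derived state 'absent' in Alpha, Gamma, Theta, and Zeta only — synapomorphy for {Alpha, Gamma, Theta, Zeta}.
All ingroup taxa share the derived state 'present' for IV; it defines the ingroup but does not resolve relationships within it.
V (derived state 'present') is shared by Alpha, Theta, and Zeta — a synapomorphy uniting that clade.
VI (derived state 'present') is unique to Epsilon (autapomorphy; uninformative for grouping).
Most parsimonious ingroup topology: ((((Theta,Zeta),Alpha),Gamma),Epsilon).
Theta and Zeta form a cherry on this tree, so they are sister taxa.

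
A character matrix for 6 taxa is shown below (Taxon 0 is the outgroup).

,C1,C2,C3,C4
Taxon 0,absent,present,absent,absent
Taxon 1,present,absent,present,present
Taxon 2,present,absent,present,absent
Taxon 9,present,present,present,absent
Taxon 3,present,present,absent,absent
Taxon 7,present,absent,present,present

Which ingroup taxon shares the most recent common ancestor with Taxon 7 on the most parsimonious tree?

Taxon 1

Character polarity is set by the outgroup: the derived state is whichever differs from the outgroup's state, so for C2 the derived state is 'absent', and for the remaining characters it is 'present'.
All ingroup taxa share the derived state 'present' for C1; it defines the ingroup but does not resolve relationships within it.
C2 (derived state 'absent') is shared by Taxon 1, Taxon 2, and Taxon 7 — a synapomorphy uniting that clade.
C3: derived state 'present' in Taxon 1, Taxon 2, Taxon 7, and Taxon 9 only — synapomorphy for {Taxon 1, Taxon 2, Taxon 7, Taxon 9}.
C4: derived state 'present' in Taxon 1 and Taxon 7 only — synapomorphy for {Taxon 1, Taxon 7}.
Most parsimonious ingroup topology: ((((Taxon 1,Taxon 7),Taxon 2),Taxon 9),Taxon 3).
Taxon 7 and Taxon 1 form a cherry on this tree, so they are sister taxa.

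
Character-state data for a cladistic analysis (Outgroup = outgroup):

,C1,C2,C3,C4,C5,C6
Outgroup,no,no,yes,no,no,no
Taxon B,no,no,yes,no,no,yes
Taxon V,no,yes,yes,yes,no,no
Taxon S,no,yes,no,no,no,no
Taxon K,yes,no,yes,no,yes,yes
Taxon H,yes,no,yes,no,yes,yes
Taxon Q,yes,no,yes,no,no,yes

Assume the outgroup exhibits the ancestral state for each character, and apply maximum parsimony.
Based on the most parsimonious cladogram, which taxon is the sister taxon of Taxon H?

Character polarity is set by the outgroup: the derived state is whichever differs from the outgroup's state, so for C3 the derived state is 'no', and for the remaining characters it is 'yes'.
C1: derived state 'yes' in Taxon H, Taxon K, and Taxon Q only — synapomorphy for {Taxon H, Taxon K, Taxon Q}.
Only Taxon S and Taxon V show the derived state 'yes' for C2, supporting them as a clade.
C3: derived state 'no' in Taxon S only — an autapomorphy, so it tells us nothing about relationships among taxa.
C4: derived state 'yes' in Taxon V only — an autapomorphy, so it tells us nothing about relationships among taxa.
Only Taxon H and Taxon K show the derived state 'yes' for C5, supporting them as a clade.
C6: derived state 'yes' in Taxon B, Taxon H, Taxon K, and Taxon Q only — synapomorphy for {Taxon B, Taxon H, Taxon K, Taxon Q}.
Most parsimonious ingroup topology: ((Taxon B,((Taxon K,Taxon H),Taxon Q)),(Taxon V,Taxon S)).
Taxon H and Taxon K form a cherry on this tree, so they are sister taxa.

Taxon K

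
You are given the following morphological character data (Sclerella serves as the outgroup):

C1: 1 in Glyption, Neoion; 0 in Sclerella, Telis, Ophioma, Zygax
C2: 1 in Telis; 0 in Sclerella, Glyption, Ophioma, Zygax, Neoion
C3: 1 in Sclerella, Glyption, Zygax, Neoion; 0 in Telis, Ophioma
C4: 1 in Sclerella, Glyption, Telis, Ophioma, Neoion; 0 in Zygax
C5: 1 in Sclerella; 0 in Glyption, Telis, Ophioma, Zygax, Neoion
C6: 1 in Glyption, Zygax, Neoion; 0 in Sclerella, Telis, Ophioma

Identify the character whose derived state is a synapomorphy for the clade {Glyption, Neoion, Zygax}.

C6

Character polarity is set by the outgroup: the derived state is whichever differs from the outgroup's state, so for C3, C4, C5 the derived state is '0', and for the remaining characters it is '1'.
C1 (derived state '1') is shared by Glyption and Neoion — a synapomorphy uniting that clade.
C2 (derived state '1') is unique to Telis (autapomorphy; uninformative for grouping).
C3 (derived state '0') is shared by Ophioma and Telis — a synapomorphy uniting that clade.
C4: derived state '0' in Zygax only — an autapomorphy, so it tells us nothing about relationships among taxa.
C5 (derived state '0') is shared by all ingroup taxa — unites the whole ingroup.
Only Glyption, Neoion, and Zygax show the derived state '1' for C6, supporting them as a clade.
Most parsimonious ingroup topology: (((Glyption,Neoion),Zygax),(Telis,Ophioma)).
The clade {Glyption, Neoion, Zygax} is supported by C6: its derived state '1' occurs in exactly those taxa and in no other taxon (including the outgroup).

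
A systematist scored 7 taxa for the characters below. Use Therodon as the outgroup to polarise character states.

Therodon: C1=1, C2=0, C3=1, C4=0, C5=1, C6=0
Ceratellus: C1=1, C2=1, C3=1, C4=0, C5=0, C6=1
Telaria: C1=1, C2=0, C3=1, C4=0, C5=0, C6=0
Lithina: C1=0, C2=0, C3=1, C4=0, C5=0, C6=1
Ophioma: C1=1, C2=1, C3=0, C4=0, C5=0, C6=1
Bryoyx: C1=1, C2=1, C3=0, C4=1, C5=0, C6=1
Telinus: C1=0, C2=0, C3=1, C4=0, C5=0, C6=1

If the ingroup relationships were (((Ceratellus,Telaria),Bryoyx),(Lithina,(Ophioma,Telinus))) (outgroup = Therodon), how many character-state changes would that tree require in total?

11

Map each character onto (((Ceratellus,Telaria),Bryoyx),(Lithina,(Ophioma,Telinus))) (rooted by Therodon) and count the minimum state changes it requires (Fitch parsimony):
C1: 2; C2: 3; C3: 2; C4: 1; C5: 1; C6: 2.
Total tree length = 11.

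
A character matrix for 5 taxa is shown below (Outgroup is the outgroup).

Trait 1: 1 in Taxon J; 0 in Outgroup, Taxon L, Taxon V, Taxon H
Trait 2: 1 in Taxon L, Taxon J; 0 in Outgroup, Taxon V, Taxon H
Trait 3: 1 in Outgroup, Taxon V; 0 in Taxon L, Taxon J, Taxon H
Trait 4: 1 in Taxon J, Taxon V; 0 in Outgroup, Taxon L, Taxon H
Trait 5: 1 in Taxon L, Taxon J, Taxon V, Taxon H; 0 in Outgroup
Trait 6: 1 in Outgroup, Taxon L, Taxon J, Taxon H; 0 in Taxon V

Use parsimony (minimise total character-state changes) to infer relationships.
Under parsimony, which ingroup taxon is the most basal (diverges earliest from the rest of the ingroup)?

Character polarity is set by the outgroup: the derived state is whichever differs from the outgroup's state, so for Trait 3, Trait 6 the derived state is '0', and for the remaining characters it is '1'.
Trait 1 (derived state '1') is unique to Taxon J (autapomorphy; uninformative for grouping).
Trait 2 (derived state '1') is shared by Taxon J and Taxon L — a synapomorphy uniting that clade.
Only Taxon H, Taxon J, and Taxon L show the derived state '0' for Trait 3, supporting them as a clade.
Trait 4 (state '1') occurs in Taxon J and Taxon V but conflicts with the nesting implied by the other characters — most parsimoniously interpreted as homoplasy.
Trait 5 (derived state '1') is shared by all ingroup taxa — unites the whole ingroup.
Trait 6 (derived state '0') is unique to Taxon V (autapomorphy; uninformative for grouping).
Most parsimonious ingroup topology: (((Taxon L,Taxon J),Taxon H),Taxon V).
Taxon V is sister to the clade containing all other ingroup taxa, so it is the earliest-diverging (most basal) ingroup lineage.

Taxon V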